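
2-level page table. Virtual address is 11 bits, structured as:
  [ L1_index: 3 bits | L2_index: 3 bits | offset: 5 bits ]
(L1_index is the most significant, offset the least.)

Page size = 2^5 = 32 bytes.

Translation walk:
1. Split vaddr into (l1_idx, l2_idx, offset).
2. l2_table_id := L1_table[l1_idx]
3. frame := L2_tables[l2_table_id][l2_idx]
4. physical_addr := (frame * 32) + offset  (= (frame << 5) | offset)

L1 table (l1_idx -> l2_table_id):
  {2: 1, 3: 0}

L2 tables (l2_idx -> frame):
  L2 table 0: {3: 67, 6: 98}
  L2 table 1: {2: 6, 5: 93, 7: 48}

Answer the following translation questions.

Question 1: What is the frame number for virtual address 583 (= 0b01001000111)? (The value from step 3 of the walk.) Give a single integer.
Answer: 6

Derivation:
vaddr = 583: l1_idx=2, l2_idx=2
L1[2] = 1; L2[1][2] = 6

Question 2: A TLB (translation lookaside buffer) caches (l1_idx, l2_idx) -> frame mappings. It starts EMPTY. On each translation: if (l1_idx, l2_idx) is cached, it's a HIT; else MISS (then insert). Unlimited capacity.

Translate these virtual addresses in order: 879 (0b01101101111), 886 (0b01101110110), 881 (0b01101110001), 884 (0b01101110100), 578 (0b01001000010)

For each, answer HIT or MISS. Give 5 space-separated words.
vaddr=879: (3,3) not in TLB -> MISS, insert
vaddr=886: (3,3) in TLB -> HIT
vaddr=881: (3,3) in TLB -> HIT
vaddr=884: (3,3) in TLB -> HIT
vaddr=578: (2,2) not in TLB -> MISS, insert

Answer: MISS HIT HIT HIT MISS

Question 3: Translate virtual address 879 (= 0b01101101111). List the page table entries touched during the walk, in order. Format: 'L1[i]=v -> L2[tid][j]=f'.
Answer: L1[3]=0 -> L2[0][3]=67

Derivation:
vaddr = 879 = 0b01101101111
Split: l1_idx=3, l2_idx=3, offset=15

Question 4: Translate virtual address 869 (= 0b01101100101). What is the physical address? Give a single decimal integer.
Answer: 2149

Derivation:
vaddr = 869 = 0b01101100101
Split: l1_idx=3, l2_idx=3, offset=5
L1[3] = 0
L2[0][3] = 67
paddr = 67 * 32 + 5 = 2149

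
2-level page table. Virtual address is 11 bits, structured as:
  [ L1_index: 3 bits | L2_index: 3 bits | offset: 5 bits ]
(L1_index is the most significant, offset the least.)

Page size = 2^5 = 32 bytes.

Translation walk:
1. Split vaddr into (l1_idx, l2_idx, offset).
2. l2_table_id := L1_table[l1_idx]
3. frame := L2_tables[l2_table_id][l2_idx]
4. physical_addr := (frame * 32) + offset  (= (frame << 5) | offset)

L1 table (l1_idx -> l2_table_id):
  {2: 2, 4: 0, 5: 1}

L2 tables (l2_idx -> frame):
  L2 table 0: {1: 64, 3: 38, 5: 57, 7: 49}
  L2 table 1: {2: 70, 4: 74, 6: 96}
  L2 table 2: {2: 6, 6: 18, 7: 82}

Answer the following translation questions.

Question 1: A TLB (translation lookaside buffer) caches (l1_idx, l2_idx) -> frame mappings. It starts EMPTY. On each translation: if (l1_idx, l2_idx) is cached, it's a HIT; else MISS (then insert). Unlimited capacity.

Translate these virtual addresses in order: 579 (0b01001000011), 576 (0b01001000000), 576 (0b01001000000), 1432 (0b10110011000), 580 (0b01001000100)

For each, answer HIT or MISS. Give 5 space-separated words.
Answer: MISS HIT HIT MISS HIT

Derivation:
vaddr=579: (2,2) not in TLB -> MISS, insert
vaddr=576: (2,2) in TLB -> HIT
vaddr=576: (2,2) in TLB -> HIT
vaddr=1432: (5,4) not in TLB -> MISS, insert
vaddr=580: (2,2) in TLB -> HIT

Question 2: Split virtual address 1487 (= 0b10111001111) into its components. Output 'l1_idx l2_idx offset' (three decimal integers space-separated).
vaddr = 1487 = 0b10111001111
  top 3 bits -> l1_idx = 5
  next 3 bits -> l2_idx = 6
  bottom 5 bits -> offset = 15

Answer: 5 6 15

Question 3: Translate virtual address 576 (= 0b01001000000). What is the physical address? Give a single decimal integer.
Answer: 192

Derivation:
vaddr = 576 = 0b01001000000
Split: l1_idx=2, l2_idx=2, offset=0
L1[2] = 2
L2[2][2] = 6
paddr = 6 * 32 + 0 = 192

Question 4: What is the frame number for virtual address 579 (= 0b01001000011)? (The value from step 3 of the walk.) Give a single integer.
Answer: 6

Derivation:
vaddr = 579: l1_idx=2, l2_idx=2
L1[2] = 2; L2[2][2] = 6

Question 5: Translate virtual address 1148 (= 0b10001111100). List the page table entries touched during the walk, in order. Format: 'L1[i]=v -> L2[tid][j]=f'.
vaddr = 1148 = 0b10001111100
Split: l1_idx=4, l2_idx=3, offset=28

Answer: L1[4]=0 -> L2[0][3]=38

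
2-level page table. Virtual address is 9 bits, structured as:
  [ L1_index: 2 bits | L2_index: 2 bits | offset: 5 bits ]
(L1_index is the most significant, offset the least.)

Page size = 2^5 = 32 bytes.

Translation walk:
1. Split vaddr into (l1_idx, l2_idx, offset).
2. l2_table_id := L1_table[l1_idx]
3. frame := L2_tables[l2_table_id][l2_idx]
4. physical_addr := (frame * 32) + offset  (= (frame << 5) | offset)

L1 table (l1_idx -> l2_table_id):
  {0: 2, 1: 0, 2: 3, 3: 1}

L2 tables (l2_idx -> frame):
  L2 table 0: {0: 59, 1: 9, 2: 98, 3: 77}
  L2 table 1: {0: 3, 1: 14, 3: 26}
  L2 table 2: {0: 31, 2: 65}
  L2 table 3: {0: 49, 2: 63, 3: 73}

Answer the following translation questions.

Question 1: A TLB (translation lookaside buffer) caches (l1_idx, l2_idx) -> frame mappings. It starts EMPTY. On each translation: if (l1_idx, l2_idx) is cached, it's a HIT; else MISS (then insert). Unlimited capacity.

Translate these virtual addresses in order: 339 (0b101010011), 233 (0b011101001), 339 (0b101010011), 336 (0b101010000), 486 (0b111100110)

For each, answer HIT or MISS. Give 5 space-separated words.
vaddr=339: (2,2) not in TLB -> MISS, insert
vaddr=233: (1,3) not in TLB -> MISS, insert
vaddr=339: (2,2) in TLB -> HIT
vaddr=336: (2,2) in TLB -> HIT
vaddr=486: (3,3) not in TLB -> MISS, insert

Answer: MISS MISS HIT HIT MISS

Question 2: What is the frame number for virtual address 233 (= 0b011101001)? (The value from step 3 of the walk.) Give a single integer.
Answer: 77

Derivation:
vaddr = 233: l1_idx=1, l2_idx=3
L1[1] = 0; L2[0][3] = 77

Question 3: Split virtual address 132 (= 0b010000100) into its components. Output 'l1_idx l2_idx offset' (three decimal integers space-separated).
Answer: 1 0 4

Derivation:
vaddr = 132 = 0b010000100
  top 2 bits -> l1_idx = 1
  next 2 bits -> l2_idx = 0
  bottom 5 bits -> offset = 4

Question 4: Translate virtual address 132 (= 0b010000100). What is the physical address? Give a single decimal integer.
Answer: 1892

Derivation:
vaddr = 132 = 0b010000100
Split: l1_idx=1, l2_idx=0, offset=4
L1[1] = 0
L2[0][0] = 59
paddr = 59 * 32 + 4 = 1892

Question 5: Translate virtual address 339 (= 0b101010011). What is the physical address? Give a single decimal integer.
vaddr = 339 = 0b101010011
Split: l1_idx=2, l2_idx=2, offset=19
L1[2] = 3
L2[3][2] = 63
paddr = 63 * 32 + 19 = 2035

Answer: 2035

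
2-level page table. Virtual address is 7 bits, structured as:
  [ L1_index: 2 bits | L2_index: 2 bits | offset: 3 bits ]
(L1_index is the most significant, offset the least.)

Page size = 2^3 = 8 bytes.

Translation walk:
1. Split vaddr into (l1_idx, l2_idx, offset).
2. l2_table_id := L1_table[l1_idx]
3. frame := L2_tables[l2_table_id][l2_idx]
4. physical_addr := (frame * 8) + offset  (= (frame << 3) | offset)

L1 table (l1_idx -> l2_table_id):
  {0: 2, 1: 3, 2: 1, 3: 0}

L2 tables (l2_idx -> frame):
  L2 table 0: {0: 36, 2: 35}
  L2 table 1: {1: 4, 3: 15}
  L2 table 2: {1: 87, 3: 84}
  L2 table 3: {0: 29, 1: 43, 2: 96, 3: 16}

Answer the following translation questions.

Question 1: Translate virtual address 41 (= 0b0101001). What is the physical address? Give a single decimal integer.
Answer: 345

Derivation:
vaddr = 41 = 0b0101001
Split: l1_idx=1, l2_idx=1, offset=1
L1[1] = 3
L2[3][1] = 43
paddr = 43 * 8 + 1 = 345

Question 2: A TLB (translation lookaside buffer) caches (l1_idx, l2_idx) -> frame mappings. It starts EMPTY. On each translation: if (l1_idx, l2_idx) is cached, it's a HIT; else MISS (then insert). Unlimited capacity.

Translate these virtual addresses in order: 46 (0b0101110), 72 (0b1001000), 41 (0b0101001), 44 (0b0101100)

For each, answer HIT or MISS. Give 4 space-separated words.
vaddr=46: (1,1) not in TLB -> MISS, insert
vaddr=72: (2,1) not in TLB -> MISS, insert
vaddr=41: (1,1) in TLB -> HIT
vaddr=44: (1,1) in TLB -> HIT

Answer: MISS MISS HIT HIT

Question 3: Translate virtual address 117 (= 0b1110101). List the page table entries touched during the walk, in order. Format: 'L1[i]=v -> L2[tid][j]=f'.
vaddr = 117 = 0b1110101
Split: l1_idx=3, l2_idx=2, offset=5

Answer: L1[3]=0 -> L2[0][2]=35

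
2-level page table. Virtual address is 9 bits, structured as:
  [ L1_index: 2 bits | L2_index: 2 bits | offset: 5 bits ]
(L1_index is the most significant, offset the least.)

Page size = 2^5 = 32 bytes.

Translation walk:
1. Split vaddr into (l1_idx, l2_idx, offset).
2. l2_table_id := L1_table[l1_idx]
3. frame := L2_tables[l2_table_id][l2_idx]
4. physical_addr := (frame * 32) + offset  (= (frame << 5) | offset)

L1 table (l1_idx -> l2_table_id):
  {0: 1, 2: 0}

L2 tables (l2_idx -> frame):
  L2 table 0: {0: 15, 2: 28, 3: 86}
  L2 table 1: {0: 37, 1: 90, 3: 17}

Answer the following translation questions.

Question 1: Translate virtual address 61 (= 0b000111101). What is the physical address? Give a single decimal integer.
vaddr = 61 = 0b000111101
Split: l1_idx=0, l2_idx=1, offset=29
L1[0] = 1
L2[1][1] = 90
paddr = 90 * 32 + 29 = 2909

Answer: 2909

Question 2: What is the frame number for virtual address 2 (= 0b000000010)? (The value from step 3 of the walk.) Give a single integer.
vaddr = 2: l1_idx=0, l2_idx=0
L1[0] = 1; L2[1][0] = 37

Answer: 37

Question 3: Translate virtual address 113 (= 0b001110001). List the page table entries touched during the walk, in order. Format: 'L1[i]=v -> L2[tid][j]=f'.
Answer: L1[0]=1 -> L2[1][3]=17

Derivation:
vaddr = 113 = 0b001110001
Split: l1_idx=0, l2_idx=3, offset=17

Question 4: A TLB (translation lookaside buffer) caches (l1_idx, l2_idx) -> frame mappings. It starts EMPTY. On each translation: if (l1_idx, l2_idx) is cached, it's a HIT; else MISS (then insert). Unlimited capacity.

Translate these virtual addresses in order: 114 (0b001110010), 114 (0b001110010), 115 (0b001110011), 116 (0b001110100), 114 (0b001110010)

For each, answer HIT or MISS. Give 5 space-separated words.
Answer: MISS HIT HIT HIT HIT

Derivation:
vaddr=114: (0,3) not in TLB -> MISS, insert
vaddr=114: (0,3) in TLB -> HIT
vaddr=115: (0,3) in TLB -> HIT
vaddr=116: (0,3) in TLB -> HIT
vaddr=114: (0,3) in TLB -> HIT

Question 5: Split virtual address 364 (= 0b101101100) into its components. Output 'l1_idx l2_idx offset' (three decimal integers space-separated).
Answer: 2 3 12

Derivation:
vaddr = 364 = 0b101101100
  top 2 bits -> l1_idx = 2
  next 2 bits -> l2_idx = 3
  bottom 5 bits -> offset = 12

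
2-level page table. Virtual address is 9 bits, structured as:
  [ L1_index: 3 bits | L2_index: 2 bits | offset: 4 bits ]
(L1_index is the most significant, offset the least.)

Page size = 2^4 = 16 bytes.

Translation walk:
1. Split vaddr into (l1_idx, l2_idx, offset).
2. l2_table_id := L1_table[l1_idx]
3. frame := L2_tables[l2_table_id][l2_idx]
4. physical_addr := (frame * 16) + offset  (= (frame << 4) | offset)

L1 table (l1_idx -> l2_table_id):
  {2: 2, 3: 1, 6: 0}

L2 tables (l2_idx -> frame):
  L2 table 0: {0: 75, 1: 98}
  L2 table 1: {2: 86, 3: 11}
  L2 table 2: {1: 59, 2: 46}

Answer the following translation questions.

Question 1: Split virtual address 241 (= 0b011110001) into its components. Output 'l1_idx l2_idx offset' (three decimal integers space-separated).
vaddr = 241 = 0b011110001
  top 3 bits -> l1_idx = 3
  next 2 bits -> l2_idx = 3
  bottom 4 bits -> offset = 1

Answer: 3 3 1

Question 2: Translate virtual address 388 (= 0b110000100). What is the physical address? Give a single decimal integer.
vaddr = 388 = 0b110000100
Split: l1_idx=6, l2_idx=0, offset=4
L1[6] = 0
L2[0][0] = 75
paddr = 75 * 16 + 4 = 1204

Answer: 1204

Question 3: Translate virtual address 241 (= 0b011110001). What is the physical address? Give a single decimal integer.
vaddr = 241 = 0b011110001
Split: l1_idx=3, l2_idx=3, offset=1
L1[3] = 1
L2[1][3] = 11
paddr = 11 * 16 + 1 = 177

Answer: 177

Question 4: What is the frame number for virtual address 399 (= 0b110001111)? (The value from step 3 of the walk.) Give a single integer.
vaddr = 399: l1_idx=6, l2_idx=0
L1[6] = 0; L2[0][0] = 75

Answer: 75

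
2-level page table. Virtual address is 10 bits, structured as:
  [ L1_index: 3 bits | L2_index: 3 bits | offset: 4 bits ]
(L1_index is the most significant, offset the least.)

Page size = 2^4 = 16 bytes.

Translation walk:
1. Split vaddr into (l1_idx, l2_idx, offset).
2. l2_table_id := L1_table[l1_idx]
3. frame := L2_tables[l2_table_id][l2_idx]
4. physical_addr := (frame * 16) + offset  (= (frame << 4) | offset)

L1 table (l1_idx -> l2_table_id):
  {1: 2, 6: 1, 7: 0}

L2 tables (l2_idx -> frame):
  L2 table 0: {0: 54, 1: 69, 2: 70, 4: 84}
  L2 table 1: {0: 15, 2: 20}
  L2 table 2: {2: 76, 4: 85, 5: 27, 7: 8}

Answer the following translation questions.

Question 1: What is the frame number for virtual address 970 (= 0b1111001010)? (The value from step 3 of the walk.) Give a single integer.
Answer: 84

Derivation:
vaddr = 970: l1_idx=7, l2_idx=4
L1[7] = 0; L2[0][4] = 84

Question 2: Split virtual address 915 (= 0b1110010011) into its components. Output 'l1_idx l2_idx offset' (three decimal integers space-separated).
Answer: 7 1 3

Derivation:
vaddr = 915 = 0b1110010011
  top 3 bits -> l1_idx = 7
  next 3 bits -> l2_idx = 1
  bottom 4 bits -> offset = 3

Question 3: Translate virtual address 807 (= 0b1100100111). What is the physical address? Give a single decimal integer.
Answer: 327

Derivation:
vaddr = 807 = 0b1100100111
Split: l1_idx=6, l2_idx=2, offset=7
L1[6] = 1
L2[1][2] = 20
paddr = 20 * 16 + 7 = 327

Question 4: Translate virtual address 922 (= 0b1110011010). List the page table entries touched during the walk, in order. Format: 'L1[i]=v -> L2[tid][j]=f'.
vaddr = 922 = 0b1110011010
Split: l1_idx=7, l2_idx=1, offset=10

Answer: L1[7]=0 -> L2[0][1]=69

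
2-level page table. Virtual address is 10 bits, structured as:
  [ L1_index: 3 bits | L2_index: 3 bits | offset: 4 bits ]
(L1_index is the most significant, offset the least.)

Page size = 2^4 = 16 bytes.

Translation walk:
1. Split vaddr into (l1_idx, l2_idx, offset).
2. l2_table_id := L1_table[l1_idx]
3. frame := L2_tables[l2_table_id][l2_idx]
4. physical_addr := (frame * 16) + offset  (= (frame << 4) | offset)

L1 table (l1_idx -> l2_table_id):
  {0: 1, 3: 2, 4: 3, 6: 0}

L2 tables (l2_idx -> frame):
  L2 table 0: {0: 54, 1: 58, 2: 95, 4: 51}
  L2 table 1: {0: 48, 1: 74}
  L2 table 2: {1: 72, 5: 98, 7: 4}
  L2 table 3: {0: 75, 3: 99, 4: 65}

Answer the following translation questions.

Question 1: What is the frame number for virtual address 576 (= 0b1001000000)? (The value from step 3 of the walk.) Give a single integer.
vaddr = 576: l1_idx=4, l2_idx=4
L1[4] = 3; L2[3][4] = 65

Answer: 65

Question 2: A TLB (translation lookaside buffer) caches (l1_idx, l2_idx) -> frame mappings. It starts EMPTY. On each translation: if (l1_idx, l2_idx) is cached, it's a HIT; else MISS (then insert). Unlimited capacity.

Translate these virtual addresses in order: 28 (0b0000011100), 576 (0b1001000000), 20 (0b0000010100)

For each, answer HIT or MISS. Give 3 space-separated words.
Answer: MISS MISS HIT

Derivation:
vaddr=28: (0,1) not in TLB -> MISS, insert
vaddr=576: (4,4) not in TLB -> MISS, insert
vaddr=20: (0,1) in TLB -> HIT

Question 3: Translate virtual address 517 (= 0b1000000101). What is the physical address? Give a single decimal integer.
Answer: 1205

Derivation:
vaddr = 517 = 0b1000000101
Split: l1_idx=4, l2_idx=0, offset=5
L1[4] = 3
L2[3][0] = 75
paddr = 75 * 16 + 5 = 1205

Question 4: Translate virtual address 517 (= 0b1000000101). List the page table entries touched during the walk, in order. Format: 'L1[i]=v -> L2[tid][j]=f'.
Answer: L1[4]=3 -> L2[3][0]=75

Derivation:
vaddr = 517 = 0b1000000101
Split: l1_idx=4, l2_idx=0, offset=5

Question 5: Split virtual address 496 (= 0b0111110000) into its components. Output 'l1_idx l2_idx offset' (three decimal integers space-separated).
vaddr = 496 = 0b0111110000
  top 3 bits -> l1_idx = 3
  next 3 bits -> l2_idx = 7
  bottom 4 bits -> offset = 0

Answer: 3 7 0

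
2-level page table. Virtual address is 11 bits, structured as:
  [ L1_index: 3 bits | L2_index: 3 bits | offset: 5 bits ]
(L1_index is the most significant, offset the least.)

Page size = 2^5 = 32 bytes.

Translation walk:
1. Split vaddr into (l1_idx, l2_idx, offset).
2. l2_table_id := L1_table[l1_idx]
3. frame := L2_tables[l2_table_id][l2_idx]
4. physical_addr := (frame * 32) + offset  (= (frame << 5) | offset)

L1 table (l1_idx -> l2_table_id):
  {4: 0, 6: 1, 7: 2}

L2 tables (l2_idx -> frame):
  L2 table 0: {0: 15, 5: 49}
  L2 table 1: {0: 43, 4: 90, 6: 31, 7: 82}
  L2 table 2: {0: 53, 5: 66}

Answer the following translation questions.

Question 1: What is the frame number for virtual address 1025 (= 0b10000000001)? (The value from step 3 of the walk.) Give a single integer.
Answer: 15

Derivation:
vaddr = 1025: l1_idx=4, l2_idx=0
L1[4] = 0; L2[0][0] = 15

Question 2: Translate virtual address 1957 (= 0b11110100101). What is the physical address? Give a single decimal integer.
Answer: 2117

Derivation:
vaddr = 1957 = 0b11110100101
Split: l1_idx=7, l2_idx=5, offset=5
L1[7] = 2
L2[2][5] = 66
paddr = 66 * 32 + 5 = 2117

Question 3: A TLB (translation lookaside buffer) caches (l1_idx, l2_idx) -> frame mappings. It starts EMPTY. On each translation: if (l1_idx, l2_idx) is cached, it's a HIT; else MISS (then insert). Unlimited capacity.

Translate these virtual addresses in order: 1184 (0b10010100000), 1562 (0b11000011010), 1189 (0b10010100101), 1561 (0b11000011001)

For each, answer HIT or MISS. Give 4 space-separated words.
Answer: MISS MISS HIT HIT

Derivation:
vaddr=1184: (4,5) not in TLB -> MISS, insert
vaddr=1562: (6,0) not in TLB -> MISS, insert
vaddr=1189: (4,5) in TLB -> HIT
vaddr=1561: (6,0) in TLB -> HIT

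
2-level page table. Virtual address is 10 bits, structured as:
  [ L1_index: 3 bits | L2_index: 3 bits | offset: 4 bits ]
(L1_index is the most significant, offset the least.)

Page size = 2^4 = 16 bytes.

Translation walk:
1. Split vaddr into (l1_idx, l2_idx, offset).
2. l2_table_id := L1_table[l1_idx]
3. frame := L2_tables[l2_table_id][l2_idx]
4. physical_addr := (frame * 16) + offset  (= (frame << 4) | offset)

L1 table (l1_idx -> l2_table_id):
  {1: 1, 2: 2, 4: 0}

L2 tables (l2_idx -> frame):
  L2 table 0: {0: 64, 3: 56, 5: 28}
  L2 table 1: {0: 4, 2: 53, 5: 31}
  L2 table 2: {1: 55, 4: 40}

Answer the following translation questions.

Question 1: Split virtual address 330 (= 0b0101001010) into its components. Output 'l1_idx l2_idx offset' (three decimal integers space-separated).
Answer: 2 4 10

Derivation:
vaddr = 330 = 0b0101001010
  top 3 bits -> l1_idx = 2
  next 3 bits -> l2_idx = 4
  bottom 4 bits -> offset = 10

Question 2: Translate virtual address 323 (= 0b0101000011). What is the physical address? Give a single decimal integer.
Answer: 643

Derivation:
vaddr = 323 = 0b0101000011
Split: l1_idx=2, l2_idx=4, offset=3
L1[2] = 2
L2[2][4] = 40
paddr = 40 * 16 + 3 = 643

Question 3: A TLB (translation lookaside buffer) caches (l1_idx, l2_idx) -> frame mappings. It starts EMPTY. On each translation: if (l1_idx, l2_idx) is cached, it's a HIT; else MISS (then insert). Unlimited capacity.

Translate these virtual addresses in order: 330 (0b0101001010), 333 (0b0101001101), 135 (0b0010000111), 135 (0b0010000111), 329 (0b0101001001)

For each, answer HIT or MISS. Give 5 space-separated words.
vaddr=330: (2,4) not in TLB -> MISS, insert
vaddr=333: (2,4) in TLB -> HIT
vaddr=135: (1,0) not in TLB -> MISS, insert
vaddr=135: (1,0) in TLB -> HIT
vaddr=329: (2,4) in TLB -> HIT

Answer: MISS HIT MISS HIT HIT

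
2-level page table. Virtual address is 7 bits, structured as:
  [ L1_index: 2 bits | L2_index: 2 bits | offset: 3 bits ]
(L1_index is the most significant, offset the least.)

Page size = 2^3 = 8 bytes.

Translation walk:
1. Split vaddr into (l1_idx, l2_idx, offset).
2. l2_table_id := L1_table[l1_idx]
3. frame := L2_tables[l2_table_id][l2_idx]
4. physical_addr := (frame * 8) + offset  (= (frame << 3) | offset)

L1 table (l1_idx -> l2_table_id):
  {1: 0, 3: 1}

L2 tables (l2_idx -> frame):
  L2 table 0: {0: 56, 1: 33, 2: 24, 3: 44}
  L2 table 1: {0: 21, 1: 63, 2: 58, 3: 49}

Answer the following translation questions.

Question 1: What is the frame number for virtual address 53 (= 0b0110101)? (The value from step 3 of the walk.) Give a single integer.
Answer: 24

Derivation:
vaddr = 53: l1_idx=1, l2_idx=2
L1[1] = 0; L2[0][2] = 24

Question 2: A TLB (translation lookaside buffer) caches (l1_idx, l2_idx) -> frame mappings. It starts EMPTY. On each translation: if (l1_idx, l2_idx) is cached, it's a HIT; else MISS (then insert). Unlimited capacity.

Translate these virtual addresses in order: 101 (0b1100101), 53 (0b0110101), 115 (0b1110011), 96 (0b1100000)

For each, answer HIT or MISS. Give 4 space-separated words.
vaddr=101: (3,0) not in TLB -> MISS, insert
vaddr=53: (1,2) not in TLB -> MISS, insert
vaddr=115: (3,2) not in TLB -> MISS, insert
vaddr=96: (3,0) in TLB -> HIT

Answer: MISS MISS MISS HIT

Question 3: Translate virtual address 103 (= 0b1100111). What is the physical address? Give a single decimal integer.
Answer: 175

Derivation:
vaddr = 103 = 0b1100111
Split: l1_idx=3, l2_idx=0, offset=7
L1[3] = 1
L2[1][0] = 21
paddr = 21 * 8 + 7 = 175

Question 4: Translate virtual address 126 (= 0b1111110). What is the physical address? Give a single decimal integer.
vaddr = 126 = 0b1111110
Split: l1_idx=3, l2_idx=3, offset=6
L1[3] = 1
L2[1][3] = 49
paddr = 49 * 8 + 6 = 398

Answer: 398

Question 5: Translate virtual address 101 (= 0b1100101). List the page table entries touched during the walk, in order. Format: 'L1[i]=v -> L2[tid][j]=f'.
vaddr = 101 = 0b1100101
Split: l1_idx=3, l2_idx=0, offset=5

Answer: L1[3]=1 -> L2[1][0]=21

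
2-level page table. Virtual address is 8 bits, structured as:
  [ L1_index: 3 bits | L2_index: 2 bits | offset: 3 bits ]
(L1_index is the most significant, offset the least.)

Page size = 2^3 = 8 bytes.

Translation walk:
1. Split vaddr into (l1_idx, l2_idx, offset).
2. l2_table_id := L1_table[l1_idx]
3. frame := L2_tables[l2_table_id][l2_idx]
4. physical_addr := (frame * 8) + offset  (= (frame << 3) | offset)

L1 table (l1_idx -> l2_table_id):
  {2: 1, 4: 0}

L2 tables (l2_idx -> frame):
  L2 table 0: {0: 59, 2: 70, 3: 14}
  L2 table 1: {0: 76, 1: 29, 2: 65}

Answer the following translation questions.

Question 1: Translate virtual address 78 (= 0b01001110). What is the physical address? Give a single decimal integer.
Answer: 238

Derivation:
vaddr = 78 = 0b01001110
Split: l1_idx=2, l2_idx=1, offset=6
L1[2] = 1
L2[1][1] = 29
paddr = 29 * 8 + 6 = 238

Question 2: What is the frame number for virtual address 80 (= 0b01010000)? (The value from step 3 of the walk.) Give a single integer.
Answer: 65

Derivation:
vaddr = 80: l1_idx=2, l2_idx=2
L1[2] = 1; L2[1][2] = 65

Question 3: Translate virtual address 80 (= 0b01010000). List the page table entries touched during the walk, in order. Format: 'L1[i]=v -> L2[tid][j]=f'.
Answer: L1[2]=1 -> L2[1][2]=65

Derivation:
vaddr = 80 = 0b01010000
Split: l1_idx=2, l2_idx=2, offset=0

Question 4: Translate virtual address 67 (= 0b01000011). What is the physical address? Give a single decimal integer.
Answer: 611

Derivation:
vaddr = 67 = 0b01000011
Split: l1_idx=2, l2_idx=0, offset=3
L1[2] = 1
L2[1][0] = 76
paddr = 76 * 8 + 3 = 611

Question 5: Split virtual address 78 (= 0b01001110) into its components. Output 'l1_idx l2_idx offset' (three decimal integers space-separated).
vaddr = 78 = 0b01001110
  top 3 bits -> l1_idx = 2
  next 2 bits -> l2_idx = 1
  bottom 3 bits -> offset = 6

Answer: 2 1 6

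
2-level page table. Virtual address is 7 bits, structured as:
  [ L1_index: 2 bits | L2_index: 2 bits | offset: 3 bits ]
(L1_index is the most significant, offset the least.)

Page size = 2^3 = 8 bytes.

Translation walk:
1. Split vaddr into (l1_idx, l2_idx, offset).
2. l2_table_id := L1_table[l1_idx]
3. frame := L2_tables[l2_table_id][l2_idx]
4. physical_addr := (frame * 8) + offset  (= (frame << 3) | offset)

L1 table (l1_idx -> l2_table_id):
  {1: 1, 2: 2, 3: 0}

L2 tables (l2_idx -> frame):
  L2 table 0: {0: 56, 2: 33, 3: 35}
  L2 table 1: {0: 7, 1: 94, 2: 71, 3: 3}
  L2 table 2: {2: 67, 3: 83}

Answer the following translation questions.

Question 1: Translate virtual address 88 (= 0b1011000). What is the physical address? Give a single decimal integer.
vaddr = 88 = 0b1011000
Split: l1_idx=2, l2_idx=3, offset=0
L1[2] = 2
L2[2][3] = 83
paddr = 83 * 8 + 0 = 664

Answer: 664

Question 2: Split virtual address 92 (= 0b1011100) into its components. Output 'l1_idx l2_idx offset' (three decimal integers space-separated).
vaddr = 92 = 0b1011100
  top 2 bits -> l1_idx = 2
  next 2 bits -> l2_idx = 3
  bottom 3 bits -> offset = 4

Answer: 2 3 4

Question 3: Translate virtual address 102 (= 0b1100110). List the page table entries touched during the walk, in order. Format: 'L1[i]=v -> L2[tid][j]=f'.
Answer: L1[3]=0 -> L2[0][0]=56

Derivation:
vaddr = 102 = 0b1100110
Split: l1_idx=3, l2_idx=0, offset=6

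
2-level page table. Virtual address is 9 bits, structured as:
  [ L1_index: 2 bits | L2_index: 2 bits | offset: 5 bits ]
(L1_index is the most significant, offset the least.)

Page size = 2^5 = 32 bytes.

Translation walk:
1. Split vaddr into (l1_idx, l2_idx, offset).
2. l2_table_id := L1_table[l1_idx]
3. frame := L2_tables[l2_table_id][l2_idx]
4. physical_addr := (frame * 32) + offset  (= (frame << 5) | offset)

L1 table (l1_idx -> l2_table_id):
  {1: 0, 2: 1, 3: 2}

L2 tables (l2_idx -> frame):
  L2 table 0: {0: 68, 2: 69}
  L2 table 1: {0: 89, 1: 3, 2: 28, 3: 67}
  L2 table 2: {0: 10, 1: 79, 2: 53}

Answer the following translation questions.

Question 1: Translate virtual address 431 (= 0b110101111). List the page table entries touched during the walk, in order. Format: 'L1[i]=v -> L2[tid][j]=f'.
Answer: L1[3]=2 -> L2[2][1]=79

Derivation:
vaddr = 431 = 0b110101111
Split: l1_idx=3, l2_idx=1, offset=15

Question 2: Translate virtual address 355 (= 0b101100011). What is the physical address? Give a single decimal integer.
vaddr = 355 = 0b101100011
Split: l1_idx=2, l2_idx=3, offset=3
L1[2] = 1
L2[1][3] = 67
paddr = 67 * 32 + 3 = 2147

Answer: 2147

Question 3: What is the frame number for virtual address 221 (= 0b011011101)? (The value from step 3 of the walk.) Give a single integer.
Answer: 69

Derivation:
vaddr = 221: l1_idx=1, l2_idx=2
L1[1] = 0; L2[0][2] = 69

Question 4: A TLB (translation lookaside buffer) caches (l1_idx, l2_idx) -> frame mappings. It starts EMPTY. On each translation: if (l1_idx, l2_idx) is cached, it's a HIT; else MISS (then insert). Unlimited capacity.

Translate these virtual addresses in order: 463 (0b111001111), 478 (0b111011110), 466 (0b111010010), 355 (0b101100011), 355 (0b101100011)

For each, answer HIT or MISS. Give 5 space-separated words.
Answer: MISS HIT HIT MISS HIT

Derivation:
vaddr=463: (3,2) not in TLB -> MISS, insert
vaddr=478: (3,2) in TLB -> HIT
vaddr=466: (3,2) in TLB -> HIT
vaddr=355: (2,3) not in TLB -> MISS, insert
vaddr=355: (2,3) in TLB -> HIT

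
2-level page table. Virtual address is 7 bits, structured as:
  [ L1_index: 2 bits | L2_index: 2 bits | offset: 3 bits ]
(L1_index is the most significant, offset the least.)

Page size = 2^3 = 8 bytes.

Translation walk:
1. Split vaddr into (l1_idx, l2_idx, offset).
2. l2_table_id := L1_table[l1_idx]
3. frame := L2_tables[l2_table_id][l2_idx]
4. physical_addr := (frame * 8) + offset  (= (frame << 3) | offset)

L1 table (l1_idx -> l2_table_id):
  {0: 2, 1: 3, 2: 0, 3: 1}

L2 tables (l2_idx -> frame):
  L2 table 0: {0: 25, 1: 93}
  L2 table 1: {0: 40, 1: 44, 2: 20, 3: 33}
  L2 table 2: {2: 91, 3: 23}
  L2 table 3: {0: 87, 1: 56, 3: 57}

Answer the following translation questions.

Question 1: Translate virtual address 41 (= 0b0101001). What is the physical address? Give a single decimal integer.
vaddr = 41 = 0b0101001
Split: l1_idx=1, l2_idx=1, offset=1
L1[1] = 3
L2[3][1] = 56
paddr = 56 * 8 + 1 = 449

Answer: 449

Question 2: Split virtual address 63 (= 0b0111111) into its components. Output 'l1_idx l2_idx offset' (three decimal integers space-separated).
Answer: 1 3 7

Derivation:
vaddr = 63 = 0b0111111
  top 2 bits -> l1_idx = 1
  next 2 bits -> l2_idx = 3
  bottom 3 bits -> offset = 7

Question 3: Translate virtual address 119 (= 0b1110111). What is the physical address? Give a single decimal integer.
Answer: 167

Derivation:
vaddr = 119 = 0b1110111
Split: l1_idx=3, l2_idx=2, offset=7
L1[3] = 1
L2[1][2] = 20
paddr = 20 * 8 + 7 = 167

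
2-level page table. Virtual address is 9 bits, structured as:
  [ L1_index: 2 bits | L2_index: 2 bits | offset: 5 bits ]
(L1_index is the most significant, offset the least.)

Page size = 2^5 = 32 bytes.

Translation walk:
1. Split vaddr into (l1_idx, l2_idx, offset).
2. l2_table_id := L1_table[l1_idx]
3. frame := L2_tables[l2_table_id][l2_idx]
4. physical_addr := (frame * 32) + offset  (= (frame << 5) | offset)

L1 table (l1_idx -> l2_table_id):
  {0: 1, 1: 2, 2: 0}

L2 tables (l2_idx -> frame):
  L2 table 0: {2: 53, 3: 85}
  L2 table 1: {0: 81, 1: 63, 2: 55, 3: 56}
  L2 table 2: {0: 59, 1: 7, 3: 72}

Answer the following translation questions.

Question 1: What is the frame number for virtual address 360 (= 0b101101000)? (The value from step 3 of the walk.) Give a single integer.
vaddr = 360: l1_idx=2, l2_idx=3
L1[2] = 0; L2[0][3] = 85

Answer: 85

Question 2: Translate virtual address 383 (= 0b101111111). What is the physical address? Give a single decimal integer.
Answer: 2751

Derivation:
vaddr = 383 = 0b101111111
Split: l1_idx=2, l2_idx=3, offset=31
L1[2] = 0
L2[0][3] = 85
paddr = 85 * 32 + 31 = 2751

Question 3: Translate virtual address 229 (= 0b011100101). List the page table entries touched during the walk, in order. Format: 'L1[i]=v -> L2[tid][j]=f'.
vaddr = 229 = 0b011100101
Split: l1_idx=1, l2_idx=3, offset=5

Answer: L1[1]=2 -> L2[2][3]=72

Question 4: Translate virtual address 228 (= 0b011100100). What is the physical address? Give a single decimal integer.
vaddr = 228 = 0b011100100
Split: l1_idx=1, l2_idx=3, offset=4
L1[1] = 2
L2[2][3] = 72
paddr = 72 * 32 + 4 = 2308

Answer: 2308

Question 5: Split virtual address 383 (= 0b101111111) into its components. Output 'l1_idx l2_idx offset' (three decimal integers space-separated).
vaddr = 383 = 0b101111111
  top 2 bits -> l1_idx = 2
  next 2 bits -> l2_idx = 3
  bottom 5 bits -> offset = 31

Answer: 2 3 31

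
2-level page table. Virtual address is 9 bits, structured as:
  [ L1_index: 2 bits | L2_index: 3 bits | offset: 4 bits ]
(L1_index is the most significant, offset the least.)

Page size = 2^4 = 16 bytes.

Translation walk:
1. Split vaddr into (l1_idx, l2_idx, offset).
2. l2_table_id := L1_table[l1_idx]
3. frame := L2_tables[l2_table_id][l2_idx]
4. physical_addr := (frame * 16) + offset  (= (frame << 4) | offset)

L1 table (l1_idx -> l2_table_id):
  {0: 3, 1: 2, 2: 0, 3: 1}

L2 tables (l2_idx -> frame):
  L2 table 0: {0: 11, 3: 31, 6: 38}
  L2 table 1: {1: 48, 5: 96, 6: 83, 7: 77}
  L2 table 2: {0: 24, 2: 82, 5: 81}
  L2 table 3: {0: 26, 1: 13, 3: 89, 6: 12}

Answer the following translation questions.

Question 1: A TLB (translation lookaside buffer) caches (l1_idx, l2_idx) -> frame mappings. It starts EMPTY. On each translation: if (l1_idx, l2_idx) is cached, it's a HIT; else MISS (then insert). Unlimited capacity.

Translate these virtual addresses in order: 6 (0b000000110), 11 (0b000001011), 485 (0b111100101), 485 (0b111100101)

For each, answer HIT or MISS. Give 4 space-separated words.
Answer: MISS HIT MISS HIT

Derivation:
vaddr=6: (0,0) not in TLB -> MISS, insert
vaddr=11: (0,0) in TLB -> HIT
vaddr=485: (3,6) not in TLB -> MISS, insert
vaddr=485: (3,6) in TLB -> HIT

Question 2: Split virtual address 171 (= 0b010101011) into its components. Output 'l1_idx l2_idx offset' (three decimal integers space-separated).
vaddr = 171 = 0b010101011
  top 2 bits -> l1_idx = 1
  next 3 bits -> l2_idx = 2
  bottom 4 bits -> offset = 11

Answer: 1 2 11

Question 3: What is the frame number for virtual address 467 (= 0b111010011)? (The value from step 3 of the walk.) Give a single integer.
Answer: 96

Derivation:
vaddr = 467: l1_idx=3, l2_idx=5
L1[3] = 1; L2[1][5] = 96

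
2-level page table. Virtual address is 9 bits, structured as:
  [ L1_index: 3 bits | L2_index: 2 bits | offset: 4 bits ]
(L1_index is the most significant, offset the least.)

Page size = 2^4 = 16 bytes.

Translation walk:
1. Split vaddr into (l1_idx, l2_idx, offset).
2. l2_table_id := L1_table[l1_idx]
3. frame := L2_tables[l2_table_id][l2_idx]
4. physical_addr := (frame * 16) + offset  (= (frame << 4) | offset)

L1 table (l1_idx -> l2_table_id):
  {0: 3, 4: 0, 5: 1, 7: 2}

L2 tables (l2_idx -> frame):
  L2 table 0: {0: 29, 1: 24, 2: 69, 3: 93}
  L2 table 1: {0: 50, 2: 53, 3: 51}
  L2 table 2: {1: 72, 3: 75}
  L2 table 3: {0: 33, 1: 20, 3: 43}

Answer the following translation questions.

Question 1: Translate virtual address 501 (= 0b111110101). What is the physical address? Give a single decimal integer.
vaddr = 501 = 0b111110101
Split: l1_idx=7, l2_idx=3, offset=5
L1[7] = 2
L2[2][3] = 75
paddr = 75 * 16 + 5 = 1205

Answer: 1205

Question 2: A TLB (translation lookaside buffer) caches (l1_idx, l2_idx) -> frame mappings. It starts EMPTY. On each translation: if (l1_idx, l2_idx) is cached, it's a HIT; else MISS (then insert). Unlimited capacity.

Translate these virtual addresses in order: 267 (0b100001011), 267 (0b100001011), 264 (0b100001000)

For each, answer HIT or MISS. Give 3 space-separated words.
Answer: MISS HIT HIT

Derivation:
vaddr=267: (4,0) not in TLB -> MISS, insert
vaddr=267: (4,0) in TLB -> HIT
vaddr=264: (4,0) in TLB -> HIT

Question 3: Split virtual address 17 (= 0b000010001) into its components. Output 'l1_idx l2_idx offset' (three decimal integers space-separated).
Answer: 0 1 1

Derivation:
vaddr = 17 = 0b000010001
  top 3 bits -> l1_idx = 0
  next 2 bits -> l2_idx = 1
  bottom 4 bits -> offset = 1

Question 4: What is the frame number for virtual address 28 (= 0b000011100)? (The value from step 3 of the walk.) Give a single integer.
Answer: 20

Derivation:
vaddr = 28: l1_idx=0, l2_idx=1
L1[0] = 3; L2[3][1] = 20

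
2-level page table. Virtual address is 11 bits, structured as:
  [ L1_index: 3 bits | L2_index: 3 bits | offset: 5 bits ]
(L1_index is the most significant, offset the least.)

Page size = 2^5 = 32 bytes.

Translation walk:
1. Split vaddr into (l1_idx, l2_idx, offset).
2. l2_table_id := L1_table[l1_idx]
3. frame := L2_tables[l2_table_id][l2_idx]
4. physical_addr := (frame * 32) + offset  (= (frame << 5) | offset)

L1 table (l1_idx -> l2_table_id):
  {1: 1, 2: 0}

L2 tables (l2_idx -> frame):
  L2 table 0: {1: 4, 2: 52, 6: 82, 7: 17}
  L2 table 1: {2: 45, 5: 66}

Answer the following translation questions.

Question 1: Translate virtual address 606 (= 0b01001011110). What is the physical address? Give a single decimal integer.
vaddr = 606 = 0b01001011110
Split: l1_idx=2, l2_idx=2, offset=30
L1[2] = 0
L2[0][2] = 52
paddr = 52 * 32 + 30 = 1694

Answer: 1694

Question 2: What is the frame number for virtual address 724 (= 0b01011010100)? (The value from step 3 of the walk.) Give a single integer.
Answer: 82

Derivation:
vaddr = 724: l1_idx=2, l2_idx=6
L1[2] = 0; L2[0][6] = 82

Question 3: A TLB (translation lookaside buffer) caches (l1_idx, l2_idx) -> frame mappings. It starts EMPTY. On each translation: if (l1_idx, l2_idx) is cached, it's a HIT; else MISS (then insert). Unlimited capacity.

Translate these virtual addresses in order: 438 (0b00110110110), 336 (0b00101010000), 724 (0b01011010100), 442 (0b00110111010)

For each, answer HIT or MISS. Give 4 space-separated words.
vaddr=438: (1,5) not in TLB -> MISS, insert
vaddr=336: (1,2) not in TLB -> MISS, insert
vaddr=724: (2,6) not in TLB -> MISS, insert
vaddr=442: (1,5) in TLB -> HIT

Answer: MISS MISS MISS HIT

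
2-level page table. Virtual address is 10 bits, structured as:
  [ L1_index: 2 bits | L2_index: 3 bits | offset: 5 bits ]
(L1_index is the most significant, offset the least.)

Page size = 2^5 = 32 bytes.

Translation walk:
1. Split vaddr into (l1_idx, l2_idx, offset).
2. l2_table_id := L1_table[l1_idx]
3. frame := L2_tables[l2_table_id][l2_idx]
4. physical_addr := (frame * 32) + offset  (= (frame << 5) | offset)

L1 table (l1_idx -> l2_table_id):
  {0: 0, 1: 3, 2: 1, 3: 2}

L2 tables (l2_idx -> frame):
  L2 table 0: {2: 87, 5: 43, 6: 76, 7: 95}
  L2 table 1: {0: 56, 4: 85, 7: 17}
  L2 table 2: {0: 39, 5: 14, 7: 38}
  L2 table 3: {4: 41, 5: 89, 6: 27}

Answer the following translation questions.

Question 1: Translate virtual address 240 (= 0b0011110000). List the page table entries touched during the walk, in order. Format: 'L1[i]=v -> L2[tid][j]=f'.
vaddr = 240 = 0b0011110000
Split: l1_idx=0, l2_idx=7, offset=16

Answer: L1[0]=0 -> L2[0][7]=95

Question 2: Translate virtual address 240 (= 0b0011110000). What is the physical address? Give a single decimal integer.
vaddr = 240 = 0b0011110000
Split: l1_idx=0, l2_idx=7, offset=16
L1[0] = 0
L2[0][7] = 95
paddr = 95 * 32 + 16 = 3056

Answer: 3056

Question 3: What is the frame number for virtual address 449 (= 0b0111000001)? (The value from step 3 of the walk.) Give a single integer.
vaddr = 449: l1_idx=1, l2_idx=6
L1[1] = 3; L2[3][6] = 27

Answer: 27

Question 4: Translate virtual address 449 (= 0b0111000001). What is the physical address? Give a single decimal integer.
vaddr = 449 = 0b0111000001
Split: l1_idx=1, l2_idx=6, offset=1
L1[1] = 3
L2[3][6] = 27
paddr = 27 * 32 + 1 = 865

Answer: 865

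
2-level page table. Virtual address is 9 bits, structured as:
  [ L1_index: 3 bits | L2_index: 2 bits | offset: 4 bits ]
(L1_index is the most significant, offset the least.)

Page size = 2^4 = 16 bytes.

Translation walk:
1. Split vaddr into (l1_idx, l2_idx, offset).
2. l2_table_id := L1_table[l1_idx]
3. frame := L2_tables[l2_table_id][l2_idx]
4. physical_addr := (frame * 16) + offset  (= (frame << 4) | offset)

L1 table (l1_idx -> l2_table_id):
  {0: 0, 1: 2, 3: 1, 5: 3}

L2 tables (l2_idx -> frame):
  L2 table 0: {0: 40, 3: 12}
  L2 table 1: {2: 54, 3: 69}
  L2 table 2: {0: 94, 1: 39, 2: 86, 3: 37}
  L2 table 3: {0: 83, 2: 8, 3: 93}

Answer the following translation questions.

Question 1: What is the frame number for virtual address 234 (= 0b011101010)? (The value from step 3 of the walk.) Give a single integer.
vaddr = 234: l1_idx=3, l2_idx=2
L1[3] = 1; L2[1][2] = 54

Answer: 54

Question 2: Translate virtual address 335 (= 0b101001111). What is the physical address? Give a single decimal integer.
vaddr = 335 = 0b101001111
Split: l1_idx=5, l2_idx=0, offset=15
L1[5] = 3
L2[3][0] = 83
paddr = 83 * 16 + 15 = 1343

Answer: 1343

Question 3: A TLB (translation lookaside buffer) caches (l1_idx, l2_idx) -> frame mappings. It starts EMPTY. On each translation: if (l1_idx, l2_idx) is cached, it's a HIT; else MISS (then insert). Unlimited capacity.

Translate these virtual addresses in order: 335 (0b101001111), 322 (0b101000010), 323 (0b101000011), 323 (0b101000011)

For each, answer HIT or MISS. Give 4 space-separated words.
vaddr=335: (5,0) not in TLB -> MISS, insert
vaddr=322: (5,0) in TLB -> HIT
vaddr=323: (5,0) in TLB -> HIT
vaddr=323: (5,0) in TLB -> HIT

Answer: MISS HIT HIT HIT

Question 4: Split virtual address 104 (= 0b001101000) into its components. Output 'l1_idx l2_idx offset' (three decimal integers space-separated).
Answer: 1 2 8

Derivation:
vaddr = 104 = 0b001101000
  top 3 bits -> l1_idx = 1
  next 2 bits -> l2_idx = 2
  bottom 4 bits -> offset = 8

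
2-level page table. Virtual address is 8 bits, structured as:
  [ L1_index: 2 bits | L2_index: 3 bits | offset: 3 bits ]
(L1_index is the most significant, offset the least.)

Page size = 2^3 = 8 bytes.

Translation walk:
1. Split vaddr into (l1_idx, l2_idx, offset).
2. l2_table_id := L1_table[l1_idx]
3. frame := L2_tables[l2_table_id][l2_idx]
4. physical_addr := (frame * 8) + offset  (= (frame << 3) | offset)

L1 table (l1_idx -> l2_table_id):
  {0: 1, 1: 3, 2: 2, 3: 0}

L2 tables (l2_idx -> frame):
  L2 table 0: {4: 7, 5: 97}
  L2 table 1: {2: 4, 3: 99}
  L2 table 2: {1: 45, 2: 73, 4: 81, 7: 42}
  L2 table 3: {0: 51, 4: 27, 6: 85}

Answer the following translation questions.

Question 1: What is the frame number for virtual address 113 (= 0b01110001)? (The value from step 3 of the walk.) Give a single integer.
Answer: 85

Derivation:
vaddr = 113: l1_idx=1, l2_idx=6
L1[1] = 3; L2[3][6] = 85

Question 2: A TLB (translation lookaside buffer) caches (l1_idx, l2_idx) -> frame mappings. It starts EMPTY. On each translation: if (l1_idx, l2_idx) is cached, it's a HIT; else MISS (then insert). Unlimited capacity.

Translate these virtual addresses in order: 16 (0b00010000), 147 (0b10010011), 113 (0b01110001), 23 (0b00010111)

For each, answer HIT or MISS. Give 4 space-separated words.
Answer: MISS MISS MISS HIT

Derivation:
vaddr=16: (0,2) not in TLB -> MISS, insert
vaddr=147: (2,2) not in TLB -> MISS, insert
vaddr=113: (1,6) not in TLB -> MISS, insert
vaddr=23: (0,2) in TLB -> HIT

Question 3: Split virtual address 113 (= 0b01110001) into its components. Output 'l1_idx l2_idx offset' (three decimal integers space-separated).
vaddr = 113 = 0b01110001
  top 2 bits -> l1_idx = 1
  next 3 bits -> l2_idx = 6
  bottom 3 bits -> offset = 1

Answer: 1 6 1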